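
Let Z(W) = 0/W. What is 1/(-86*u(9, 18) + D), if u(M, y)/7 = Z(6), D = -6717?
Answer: -1/6717 ≈ -0.00014888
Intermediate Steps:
Z(W) = 0
u(M, y) = 0 (u(M, y) = 7*0 = 0)
1/(-86*u(9, 18) + D) = 1/(-86*0 - 6717) = 1/(0 - 6717) = 1/(-6717) = -1/6717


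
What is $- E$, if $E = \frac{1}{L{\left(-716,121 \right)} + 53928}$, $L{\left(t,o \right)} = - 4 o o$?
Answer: $\frac{1}{4636} \approx 0.0002157$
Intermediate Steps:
$L{\left(t,o \right)} = - 4 o^{2}$
$E = - \frac{1}{4636}$ ($E = \frac{1}{- 4 \cdot 121^{2} + 53928} = \frac{1}{\left(-4\right) 14641 + 53928} = \frac{1}{-58564 + 53928} = \frac{1}{-4636} = - \frac{1}{4636} \approx -0.0002157$)
$- E = \left(-1\right) \left(- \frac{1}{4636}\right) = \frac{1}{4636}$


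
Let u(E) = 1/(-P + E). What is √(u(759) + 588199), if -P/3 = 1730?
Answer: 2*√578242114543/1983 ≈ 766.94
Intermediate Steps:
P = -5190 (P = -3*1730 = -5190)
u(E) = 1/(5190 + E) (u(E) = 1/(-1*(-5190) + E) = 1/(5190 + E))
√(u(759) + 588199) = √(1/(5190 + 759) + 588199) = √(1/5949 + 588199) = √(3499195852/5949) = 2*√578242114543/1983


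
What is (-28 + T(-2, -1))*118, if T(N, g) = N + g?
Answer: -3658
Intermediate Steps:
(-28 + T(-2, -1))*118 = (-28 + (-2 - 1))*118 = (-28 - 3)*118 = -31*118 = -3658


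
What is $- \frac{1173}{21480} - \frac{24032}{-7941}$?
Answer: $\frac{168964189}{56857560} \approx 2.9717$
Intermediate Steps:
$- \frac{1173}{21480} - \frac{24032}{-7941} = \left(-1173\right) \frac{1}{21480} - - \frac{24032}{7941} = - \frac{391}{7160} + \frac{24032}{7941} = \frac{168964189}{56857560}$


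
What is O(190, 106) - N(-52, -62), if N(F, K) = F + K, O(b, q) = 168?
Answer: 282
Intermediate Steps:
O(190, 106) - N(-52, -62) = 168 - (-52 - 62) = 168 - 1*(-114) = 168 + 114 = 282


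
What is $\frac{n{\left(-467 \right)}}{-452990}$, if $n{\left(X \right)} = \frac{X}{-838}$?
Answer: $- \frac{1}{812860} \approx -1.2302 \cdot 10^{-6}$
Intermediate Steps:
$n{\left(X \right)} = - \frac{X}{838}$ ($n{\left(X \right)} = X \left(- \frac{1}{838}\right) = - \frac{X}{838}$)
$\frac{n{\left(-467 \right)}}{-452990} = \frac{\left(- \frac{1}{838}\right) \left(-467\right)}{-452990} = \frac{467}{838} \left(- \frac{1}{452990}\right) = - \frac{1}{812860}$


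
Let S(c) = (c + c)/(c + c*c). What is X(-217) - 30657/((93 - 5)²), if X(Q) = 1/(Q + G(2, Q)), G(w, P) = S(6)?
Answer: -4232807/1067968 ≈ -3.9634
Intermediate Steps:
S(c) = 2*c/(c + c²) (S(c) = (2*c)/(c + c²) = 2*c/(c + c²))
G(w, P) = 2/7 (G(w, P) = 2/(1 + 6) = 2/7)
X(Q) = 1/(2/7 + Q) (X(Q) = 1/(Q + 2/7) = 1/(2/7 + Q))
X(-217) - 30657/((93 - 5)²) = 7/(2 + 7*(-217)) - 30657/((93 - 5)²) = 7/(2 - 1519) - 30657/(88²) = 7/(-1517) - 30657/7744 = 7*(-1/1517) - 30657/7744 = -7/1517 - 1*2787/704 = -7/1517 - 2787/704 = -4232807/1067968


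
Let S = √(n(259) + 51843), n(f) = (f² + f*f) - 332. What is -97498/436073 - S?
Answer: -3362/15037 - √185673 ≈ -431.12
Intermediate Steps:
n(f) = -332 + 2*f² (n(f) = (f² + f²) - 332 = 2*f² - 332 = -332 + 2*f²)
S = √185673 (S = √((-332 + 2*259²) + 51843) = √((-332 + 2*67081) + 51843) = √((-332 + 134162) + 51843) = √(133830 + 51843) = √185673 ≈ 430.90)
-97498/436073 - S = -97498/436073 - √185673 = -97498*1/436073 - √185673 = -3362/15037 - √185673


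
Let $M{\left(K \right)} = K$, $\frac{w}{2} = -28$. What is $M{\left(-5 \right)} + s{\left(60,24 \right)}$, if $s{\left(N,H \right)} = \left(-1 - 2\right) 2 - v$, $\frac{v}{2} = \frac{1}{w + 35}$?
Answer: $- \frac{229}{21} \approx -10.905$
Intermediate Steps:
$w = -56$ ($w = 2 \left(-28\right) = -56$)
$v = - \frac{2}{21}$ ($v = \frac{2}{-56 + 35} = \frac{2}{-21} = 2 \left(- \frac{1}{21}\right) = - \frac{2}{21} \approx -0.095238$)
$s{\left(N,H \right)} = - \frac{124}{21}$ ($s{\left(N,H \right)} = \left(-1 - 2\right) 2 - - \frac{2}{21} = \left(-3\right) 2 + \frac{2}{21} = -6 + \frac{2}{21} = - \frac{124}{21}$)
$M{\left(-5 \right)} + s{\left(60,24 \right)} = -5 - \frac{124}{21} = - \frac{229}{21}$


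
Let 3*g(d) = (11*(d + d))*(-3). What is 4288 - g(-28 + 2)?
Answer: 3716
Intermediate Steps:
g(d) = -22*d (g(d) = ((11*(d + d))*(-3))/3 = ((11*(2*d))*(-3))/3 = ((22*d)*(-3))/3 = (-66*d)/3 = -22*d)
4288 - g(-28 + 2) = 4288 - (-22)*(-28 + 2) = 4288 - (-22)*(-26) = 4288 - 1*572 = 4288 - 572 = 3716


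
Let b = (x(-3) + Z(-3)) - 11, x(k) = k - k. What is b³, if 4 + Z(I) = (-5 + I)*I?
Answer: 729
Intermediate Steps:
x(k) = 0
Z(I) = -4 + I*(-5 + I) (Z(I) = -4 + (-5 + I)*I = -4 + I*(-5 + I))
b = 9 (b = (0 + (-4 + (-3)² - 5*(-3))) - 11 = (0 + (-4 + 9 + 15)) - 11 = (0 + 20) - 11 = 20 - 11 = 9)
b³ = 9³ = 729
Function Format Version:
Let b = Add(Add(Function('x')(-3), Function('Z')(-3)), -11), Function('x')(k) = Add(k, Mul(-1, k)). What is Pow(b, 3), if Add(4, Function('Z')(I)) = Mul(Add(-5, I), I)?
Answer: 729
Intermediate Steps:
Function('x')(k) = 0
Function('Z')(I) = Add(-4, Mul(I, Add(-5, I))) (Function('Z')(I) = Add(-4, Mul(Add(-5, I), I)) = Add(-4, Mul(I, Add(-5, I))))
b = 9 (b = Add(Add(0, Add(-4, Pow(-3, 2), Mul(-5, -3))), -11) = Add(Add(0, Add(-4, 9, 15)), -11) = Add(Add(0, 20), -11) = Add(20, -11) = 9)
Pow(b, 3) = Pow(9, 3) = 729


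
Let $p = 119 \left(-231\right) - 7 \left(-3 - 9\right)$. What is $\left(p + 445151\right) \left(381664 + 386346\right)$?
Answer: $320833105460$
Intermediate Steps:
$p = -27405$ ($p = -27489 - -84 = -27489 + 84 = -27405$)
$\left(p + 445151\right) \left(381664 + 386346\right) = \left(-27405 + 445151\right) \left(381664 + 386346\right) = 417746 \cdot 768010 = 320833105460$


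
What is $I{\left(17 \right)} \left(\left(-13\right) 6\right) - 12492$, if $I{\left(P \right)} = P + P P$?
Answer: $-36360$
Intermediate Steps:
$I{\left(P \right)} = P + P^{2}$
$I{\left(17 \right)} \left(\left(-13\right) 6\right) - 12492 = 17 \left(1 + 17\right) \left(\left(-13\right) 6\right) - 12492 = 17 \cdot 18 \left(-78\right) - 12492 = 306 \left(-78\right) - 12492 = -23868 - 12492 = -36360$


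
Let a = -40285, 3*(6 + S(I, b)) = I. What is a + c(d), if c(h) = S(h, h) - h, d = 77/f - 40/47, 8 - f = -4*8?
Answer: -37874213/940 ≈ -40292.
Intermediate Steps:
S(I, b) = -6 + I/3
f = 40 (f = 8 - (-4)*8 = 8 - 1*(-32) = 8 + 32 = 40)
d = 2019/1880 (d = 77/40 - 40/47 = 2019/1880 ≈ 1.0739)
c(h) = -6 - 2*h/3 (c(h) = (-6 + h/3) - h = -6 - 2*h/3)
a + c(d) = -40285 + (-6 - ⅔*2019/1880) = -40285 + (-6 - 673/940) = -40285 - 6313/940 = -37874213/940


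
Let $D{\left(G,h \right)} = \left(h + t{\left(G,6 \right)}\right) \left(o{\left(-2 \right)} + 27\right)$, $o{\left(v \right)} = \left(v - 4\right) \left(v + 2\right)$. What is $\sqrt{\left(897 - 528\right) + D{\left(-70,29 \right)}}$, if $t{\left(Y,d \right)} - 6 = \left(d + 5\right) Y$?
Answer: $6 i \sqrt{541} \approx 139.56 i$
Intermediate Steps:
$o{\left(v \right)} = \left(-4 + v\right) \left(2 + v\right)$
$t{\left(Y,d \right)} = 6 + Y \left(5 + d\right)$ ($t{\left(Y,d \right)} = 6 + \left(d + 5\right) Y = 6 + \left(5 + d\right) Y = 6 + Y \left(5 + d\right)$)
$D{\left(G,h \right)} = 162 + 27 h + 297 G$ ($D{\left(G,h \right)} = \left(h + \left(6 + 5 G + G 6\right)\right) \left(\left(-8 + \left(-2\right)^{2} - -4\right) + 27\right) = \left(h + \left(6 + 5 G + 6 G\right)\right) \left(\left(-8 + 4 + 4\right) + 27\right) = \left(h + \left(6 + 11 G\right)\right) \left(0 + 27\right) = \left(6 + h + 11 G\right) 27 = 162 + 27 h + 297 G$)
$\sqrt{\left(897 - 528\right) + D{\left(-70,29 \right)}} = \sqrt{\left(897 - 528\right) + \left(162 + 27 \cdot 29 + 297 \left(-70\right)\right)} = \sqrt{\left(897 - 528\right) + \left(162 + 783 - 20790\right)} = \sqrt{369 - 19845} = \sqrt{-19476} = 6 i \sqrt{541}$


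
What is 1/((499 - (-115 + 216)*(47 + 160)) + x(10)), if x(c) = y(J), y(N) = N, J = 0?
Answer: -1/20408 ≈ -4.9000e-5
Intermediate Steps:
x(c) = 0
1/((499 - (-115 + 216)*(47 + 160)) + x(10)) = 1/((499 - (-115 + 216)*(47 + 160)) + 0) = 1/((499 - 101*207) + 0) = 1/((499 - 1*20907) + 0) = 1/((499 - 20907) + 0) = 1/(-20408 + 0) = 1/(-20408) = -1/20408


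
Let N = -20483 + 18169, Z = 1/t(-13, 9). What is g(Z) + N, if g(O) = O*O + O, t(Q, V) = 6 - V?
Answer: -20828/9 ≈ -2314.2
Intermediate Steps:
Z = -1/3 (Z = 1/(6 - 1*9) = 1/(6 - 9) = 1/(-3) = -1/3 ≈ -0.33333)
g(O) = O + O**2 (g(O) = O**2 + O = O + O**2)
N = -2314
g(Z) + N = -(1 - 1/3)/3 - 2314 = -1/3*2/3 - 2314 = -2/9 - 2314 = -20828/9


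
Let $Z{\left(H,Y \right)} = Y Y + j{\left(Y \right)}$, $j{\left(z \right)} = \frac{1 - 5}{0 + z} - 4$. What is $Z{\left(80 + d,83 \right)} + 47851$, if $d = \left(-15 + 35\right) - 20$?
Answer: $\frac{4543084}{83} \approx 54736.0$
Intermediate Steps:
$j{\left(z \right)} = -4 - \frac{4}{z}$ ($j{\left(z \right)} = \frac{1 - 5}{z} - 4 = - \frac{4}{z} - 4 = -4 - \frac{4}{z}$)
$d = 0$ ($d = 20 - 20 = 0$)
$Z{\left(H,Y \right)} = -4 + Y^{2} - \frac{4}{Y}$ ($Z{\left(H,Y \right)} = Y Y - \left(4 + \frac{4}{Y}\right) = Y^{2} - \left(4 + \frac{4}{Y}\right) = -4 + Y^{2} - \frac{4}{Y}$)
$Z{\left(80 + d,83 \right)} + 47851 = \left(-4 + 83^{2} - \frac{4}{83}\right) + 47851 = \left(-4 + 6889 - \frac{4}{83}\right) + 47851 = \frac{571451}{83} + 47851 = \frac{4543084}{83}$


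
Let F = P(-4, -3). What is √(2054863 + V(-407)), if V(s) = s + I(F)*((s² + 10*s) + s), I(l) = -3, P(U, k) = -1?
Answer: 14*√8015 ≈ 1253.4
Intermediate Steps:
F = -1
V(s) = -32*s - 3*s² (V(s) = s - 3*((s² + 10*s) + s) = s - 3*(s² + 11*s) = s + (-33*s - 3*s²) = -32*s - 3*s²)
√(2054863 + V(-407)) = √(2054863 - 407*(-32 - 3*(-407))) = √(2054863 - 407*(-32 + 1221)) = √(2054863 - 407*1189) = √(2054863 - 483923) = √1570940 = 14*√8015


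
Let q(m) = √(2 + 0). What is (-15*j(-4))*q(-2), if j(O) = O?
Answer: 60*√2 ≈ 84.853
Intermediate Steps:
q(m) = √2
(-15*j(-4))*q(-2) = (-15*(-4))*√2 = 60*√2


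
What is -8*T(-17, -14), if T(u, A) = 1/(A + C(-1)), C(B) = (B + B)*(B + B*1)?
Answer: 4/5 ≈ 0.80000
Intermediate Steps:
C(B) = 4*B**2 (C(B) = (2*B)*(B + B) = (2*B)*(2*B) = 4*B**2)
T(u, A) = 1/(4 + A) (T(u, A) = 1/(A + 4*(-1)**2) = 1/(A + 4*1) = 1/(A + 4) = 1/(4 + A))
-8*T(-17, -14) = -8/(4 - 14) = -8/(-10) = -8*(-1/10) = 4/5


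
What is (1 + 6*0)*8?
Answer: 8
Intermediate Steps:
(1 + 6*0)*8 = (1 + 0)*8 = 1*8 = 8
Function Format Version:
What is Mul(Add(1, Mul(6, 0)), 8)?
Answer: 8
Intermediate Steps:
Mul(Add(1, Mul(6, 0)), 8) = Mul(Add(1, 0), 8) = Mul(1, 8) = 8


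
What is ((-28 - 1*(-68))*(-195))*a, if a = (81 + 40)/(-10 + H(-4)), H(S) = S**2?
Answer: -157300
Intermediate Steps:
a = 121/6 (a = (81 + 40)/(-10 + (-4)**2) = 121/(-10 + 16) = 121/6 ≈ 20.167)
((-28 - 1*(-68))*(-195))*a = ((-28 - 1*(-68))*(-195))*(121/6) = ((-28 + 68)*(-195))*(121/6) = (40*(-195))*(121/6) = -7800*121/6 = -157300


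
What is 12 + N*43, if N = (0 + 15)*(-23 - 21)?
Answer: -28368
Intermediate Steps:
N = -660 (N = 15*(-44) = -660)
12 + N*43 = 12 - 660*43 = 12 - 28380 = -28368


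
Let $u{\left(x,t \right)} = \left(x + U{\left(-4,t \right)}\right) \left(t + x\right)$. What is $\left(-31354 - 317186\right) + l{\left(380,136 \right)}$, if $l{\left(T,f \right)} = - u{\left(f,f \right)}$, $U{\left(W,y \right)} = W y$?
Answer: $-237564$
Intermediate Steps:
$u{\left(x,t \right)} = \left(t + x\right) \left(x - 4 t\right)$ ($u{\left(x,t \right)} = \left(x - 4 t\right) \left(t + x\right) = \left(t + x\right) \left(x - 4 t\right)$)
$l{\left(T,f \right)} = 6 f^{2}$ ($l{\left(T,f \right)} = - (f^{2} - 4 f^{2} - 3 f f) = - (f^{2} - 4 f^{2} - 3 f^{2}) = - \left(-6\right) f^{2} = 6 f^{2}$)
$\left(-31354 - 317186\right) + l{\left(380,136 \right)} = \left(-31354 - 317186\right) + 6 \cdot 136^{2} = -348540 + 6 \cdot 18496 = -348540 + 110976 = -237564$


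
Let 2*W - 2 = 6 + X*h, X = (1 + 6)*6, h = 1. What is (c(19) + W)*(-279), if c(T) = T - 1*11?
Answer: -9207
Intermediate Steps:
X = 42 (X = 7*6 = 42)
c(T) = -11 + T (c(T) = T - 11 = -11 + T)
W = 25 (W = 1 + (6 + 42*1)/2 = 1 + (6 + 42)/2 = 1 + (1/2)*48 = 1 + 24 = 25)
(c(19) + W)*(-279) = ((-11 + 19) + 25)*(-279) = (8 + 25)*(-279) = 33*(-279) = -9207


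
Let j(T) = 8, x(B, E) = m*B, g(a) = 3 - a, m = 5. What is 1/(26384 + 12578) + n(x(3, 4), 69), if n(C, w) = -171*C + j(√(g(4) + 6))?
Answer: -99625833/38962 ≈ -2557.0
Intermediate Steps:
x(B, E) = 5*B
n(C, w) = 8 - 171*C (n(C, w) = -171*C + 8 = 8 - 171*C)
1/(26384 + 12578) + n(x(3, 4), 69) = 1/(26384 + 12578) + (8 - 855*3) = 1/38962 + (8 - 171*15) = 1/38962 + (8 - 2565) = 1/38962 - 2557 = -99625833/38962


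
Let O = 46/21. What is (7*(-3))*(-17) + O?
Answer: 7543/21 ≈ 359.19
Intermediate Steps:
O = 46/21 (O = 46*(1/21) = 46/21 ≈ 2.1905)
(7*(-3))*(-17) + O = (7*(-3))*(-17) + 46/21 = -21*(-17) + 46/21 = 357 + 46/21 = 7543/21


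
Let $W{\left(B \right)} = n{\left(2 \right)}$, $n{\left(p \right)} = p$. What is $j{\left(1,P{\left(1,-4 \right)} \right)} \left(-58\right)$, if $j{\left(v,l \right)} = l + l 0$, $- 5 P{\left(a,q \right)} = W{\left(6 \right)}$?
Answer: $\frac{116}{5} \approx 23.2$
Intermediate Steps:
$W{\left(B \right)} = 2$
$P{\left(a,q \right)} = - \frac{2}{5}$ ($P{\left(a,q \right)} = \left(- \frac{1}{5}\right) 2 = - \frac{2}{5}$)
$j{\left(v,l \right)} = l$ ($j{\left(v,l \right)} = l + 0 = l$)
$j{\left(1,P{\left(1,-4 \right)} \right)} \left(-58\right) = \left(- \frac{2}{5}\right) \left(-58\right) = \frac{116}{5}$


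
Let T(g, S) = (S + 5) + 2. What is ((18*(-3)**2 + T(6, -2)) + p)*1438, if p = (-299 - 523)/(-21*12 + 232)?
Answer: 1496239/5 ≈ 2.9925e+5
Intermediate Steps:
T(g, S) = 7 + S (T(g, S) = (5 + S) + 2 = 7 + S)
p = 411/10 (p = -822/(-252 + 232) = -822/(-20) = -822*(-1/20) = 411/10 ≈ 41.100)
((18*(-3)**2 + T(6, -2)) + p)*1438 = ((18*(-3)**2 + (7 - 2)) + 411/10)*1438 = ((18*9 + 5) + 411/10)*1438 = ((162 + 5) + 411/10)*1438 = (167 + 411/10)*1438 = (2081/10)*1438 = 1496239/5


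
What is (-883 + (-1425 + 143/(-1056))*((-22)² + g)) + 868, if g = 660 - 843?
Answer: -41182153/96 ≈ -4.2898e+5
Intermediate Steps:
g = -183
(-883 + (-1425 + 143/(-1056))*((-22)² + g)) + 868 = (-883 + (-1425 + 143/(-1056))*((-22)² - 183)) + 868 = (-883 + (-1425 + 143*(-1/1056))*(484 - 183)) + 868 = (-883 + (-1425 - 13/96)*301) + 868 = (-883 - 136813/96*301) + 868 = (-883 - 41180713/96) + 868 = -41265481/96 + 868 = -41182153/96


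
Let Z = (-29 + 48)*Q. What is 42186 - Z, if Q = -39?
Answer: 42927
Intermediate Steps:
Z = -741 (Z = (-29 + 48)*(-39) = 19*(-39) = -741)
42186 - Z = 42186 - 1*(-741) = 42186 + 741 = 42927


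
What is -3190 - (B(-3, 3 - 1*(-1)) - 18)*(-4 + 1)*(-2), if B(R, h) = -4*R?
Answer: -3154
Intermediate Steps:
-3190 - (B(-3, 3 - 1*(-1)) - 18)*(-4 + 1)*(-2) = -3190 - (-4*(-3) - 18)*(-4 + 1)*(-2) = -3190 - (12 - 18)*(-3*(-2)) = -3190 - (-6)*6 = -3190 - 1*(-36) = -3190 + 36 = -3154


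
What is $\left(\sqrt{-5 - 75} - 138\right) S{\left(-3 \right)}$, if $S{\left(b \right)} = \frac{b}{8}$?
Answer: $\frac{207}{4} - \frac{3 i \sqrt{5}}{2} \approx 51.75 - 3.3541 i$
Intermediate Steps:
$S{\left(b \right)} = \frac{b}{8}$ ($S{\left(b \right)} = b \frac{1}{8} = \frac{b}{8}$)
$\left(\sqrt{-5 - 75} - 138\right) S{\left(-3 \right)} = \left(\sqrt{-5 - 75} - 138\right) \frac{1}{8} \left(-3\right) = \left(\sqrt{-80} - 138\right) \left(- \frac{3}{8}\right) = \left(4 i \sqrt{5} - 138\right) \left(- \frac{3}{8}\right) = \left(-138 + 4 i \sqrt{5}\right) \left(- \frac{3}{8}\right) = \frac{207}{4} - \frac{3 i \sqrt{5}}{2}$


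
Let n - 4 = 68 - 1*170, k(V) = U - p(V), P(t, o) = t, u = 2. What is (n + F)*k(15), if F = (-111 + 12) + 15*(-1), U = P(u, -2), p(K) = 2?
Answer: 0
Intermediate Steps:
U = 2
k(V) = 0 (k(V) = 2 - 1*2 = 2 - 2 = 0)
n = -98 (n = 4 + (68 - 1*170) = 4 + (68 - 170) = 4 - 102 = -98)
F = -114 (F = -99 - 15 = -114)
(n + F)*k(15) = (-98 - 114)*0 = -212*0 = 0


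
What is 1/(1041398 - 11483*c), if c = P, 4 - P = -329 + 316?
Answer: 1/846187 ≈ 1.1818e-6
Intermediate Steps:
P = 17 (P = 4 - (-329 + 316) = 4 - 1*(-13) = 4 + 13 = 17)
c = 17
1/(1041398 - 11483*c) = 1/(1041398 - 11483*17) = 1/(1041398 - 195211) = 1/846187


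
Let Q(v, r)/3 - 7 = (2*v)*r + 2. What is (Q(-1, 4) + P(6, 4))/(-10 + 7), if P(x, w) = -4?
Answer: ⅓ ≈ 0.33333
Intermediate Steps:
Q(v, r) = 27 + 6*r*v (Q(v, r) = 21 + 3*((2*v)*r + 2) = 21 + 3*(2*r*v + 2) = 21 + 3*(2 + 2*r*v) = 21 + (6 + 6*r*v) = 27 + 6*r*v)
(Q(-1, 4) + P(6, 4))/(-10 + 7) = ((27 + 6*4*(-1)) - 4)/(-10 + 7) = ((27 - 24) - 4)/(-3) = -(3 - 4)/3 = -⅓*(-1) = ⅓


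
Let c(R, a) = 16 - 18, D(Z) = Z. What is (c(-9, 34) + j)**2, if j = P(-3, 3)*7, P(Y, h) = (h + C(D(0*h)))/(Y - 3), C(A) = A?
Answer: 121/4 ≈ 30.250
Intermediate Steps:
P(Y, h) = h/(-3 + Y) (P(Y, h) = (h + 0*h)/(Y - 3) = (h + 0)/(-3 + Y) = h/(-3 + Y))
c(R, a) = -2
j = -7/2 (j = (3/(-3 - 3))*7 = (3/(-6))*7 = (3*(-1/6))*7 = -1/2*7 = -7/2 ≈ -3.5000)
(c(-9, 34) + j)**2 = (-2 - 7/2)**2 = (-11/2)**2 = 121/4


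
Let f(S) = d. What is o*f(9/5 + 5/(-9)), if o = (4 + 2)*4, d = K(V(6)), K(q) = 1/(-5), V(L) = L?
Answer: -24/5 ≈ -4.8000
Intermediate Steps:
K(q) = -⅕
d = -⅕ ≈ -0.20000
f(S) = -⅕
o = 24 (o = 6*4 = 24)
o*f(9/5 + 5/(-9)) = 24*(-⅕) = -24/5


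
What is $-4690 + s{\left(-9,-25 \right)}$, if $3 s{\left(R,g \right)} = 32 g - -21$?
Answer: $- \frac{14849}{3} \approx -4949.7$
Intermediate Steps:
$s{\left(R,g \right)} = 7 + \frac{32 g}{3}$ ($s{\left(R,g \right)} = \frac{32 g - -21}{3} = \frac{32 g + 21}{3} = \frac{21 + 32 g}{3} = 7 + \frac{32 g}{3}$)
$-4690 + s{\left(-9,-25 \right)} = -4690 + \left(7 + \frac{32}{3} \left(-25\right)\right) = -4690 + \left(7 - \frac{800}{3}\right) = -4690 - \frac{779}{3} = - \frac{14849}{3}$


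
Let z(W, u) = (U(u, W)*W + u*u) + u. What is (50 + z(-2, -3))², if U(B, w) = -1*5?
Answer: 4356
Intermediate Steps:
U(B, w) = -5
z(W, u) = u + u² - 5*W (z(W, u) = (-5*W + u*u) + u = (-5*W + u²) + u = (u² - 5*W) + u = u + u² - 5*W)
(50 + z(-2, -3))² = (50 + (-3 + (-3)² - 5*(-2)))² = (50 + (-3 + 9 + 10))² = (50 + 16)² = 66² = 4356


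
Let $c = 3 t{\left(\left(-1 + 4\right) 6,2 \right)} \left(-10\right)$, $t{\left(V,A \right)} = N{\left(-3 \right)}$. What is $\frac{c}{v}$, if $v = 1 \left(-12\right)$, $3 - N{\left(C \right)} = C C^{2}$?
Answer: $75$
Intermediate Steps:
$N{\left(C \right)} = 3 - C^{3}$ ($N{\left(C \right)} = 3 - C C^{2} = 3 - C^{3}$)
$t{\left(V,A \right)} = 30$ ($t{\left(V,A \right)} = 3 - \left(-3\right)^{3} = 3 - -27 = 3 + 27 = 30$)
$c = -900$ ($c = 3 \cdot 30 \left(-10\right) = 90 \left(-10\right) = -900$)
$v = -12$
$\frac{c}{v} = - \frac{900}{-12} = \left(-900\right) \left(- \frac{1}{12}\right) = 75$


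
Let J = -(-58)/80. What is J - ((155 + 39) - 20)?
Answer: -6931/40 ≈ -173.27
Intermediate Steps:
J = 29/40 (J = -(-58)/80 = -2*(-29/80) = 29/40 ≈ 0.72500)
J - ((155 + 39) - 20) = 29/40 - ((155 + 39) - 20) = 29/40 - (194 - 20) = 29/40 - 1*174 = 29/40 - 174 = -6931/40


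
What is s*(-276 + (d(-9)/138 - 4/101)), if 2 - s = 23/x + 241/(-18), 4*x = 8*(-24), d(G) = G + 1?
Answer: -1099155835/250884 ≈ -4381.1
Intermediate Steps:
d(G) = 1 + G
x = -48 (x = (8*(-24))/4 = (¼)*(-192) = -48)
s = 2285/144 (s = 2 - (23/(-48) + 241/(-18)) = 2 - (23*(-1/48) + 241*(-1/18)) = 2 - (-23/48 - 241/18) = 2 - 1*(-1997/144) = 2 + 1997/144 = 2285/144 ≈ 15.868)
s*(-276 + (d(-9)/138 - 4/101)) = 2285*(-276 + ((1 - 9)/138 - 4/101))/144 = 2285*(-276 + (-8*1/138 - 4*1/101))/144 = 2285*(-276 + (-4/69 - 4/101))/144 = 2285*(-276 - 680/6969)/144 = (2285/144)*(-1924124/6969) = -1099155835/250884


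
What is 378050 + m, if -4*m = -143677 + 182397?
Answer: 368370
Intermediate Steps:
m = -9680 (m = -(-143677 + 182397)/4 = -1/4*38720 = -9680)
378050 + m = 378050 - 9680 = 368370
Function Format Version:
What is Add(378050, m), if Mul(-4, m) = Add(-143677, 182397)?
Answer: 368370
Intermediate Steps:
m = -9680 (m = Mul(Rational(-1, 4), Add(-143677, 182397)) = Mul(Rational(-1, 4), 38720) = -9680)
Add(378050, m) = Add(378050, -9680) = 368370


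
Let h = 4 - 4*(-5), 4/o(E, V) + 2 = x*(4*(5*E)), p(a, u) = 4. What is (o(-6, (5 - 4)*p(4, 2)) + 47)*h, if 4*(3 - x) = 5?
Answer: 59760/53 ≈ 1127.5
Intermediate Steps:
x = 7/4 (x = 3 - ¼*5 = 3 - 5/4 = 7/4 ≈ 1.7500)
o(E, V) = 4/(-2 + 35*E) (o(E, V) = 4/(-2 + 7*(4*(5*E))/4) = 4/(-2 + 7*(20*E)/4) = 4/(-2 + 35*E))
h = 24 (h = 4 + 20 = 24)
(o(-6, (5 - 4)*p(4, 2)) + 47)*h = (4/(-2 + 35*(-6)) + 47)*24 = (4/(-2 - 210) + 47)*24 = (4/(-212) + 47)*24 = (4*(-1/212) + 47)*24 = (-1/53 + 47)*24 = (2490/53)*24 = 59760/53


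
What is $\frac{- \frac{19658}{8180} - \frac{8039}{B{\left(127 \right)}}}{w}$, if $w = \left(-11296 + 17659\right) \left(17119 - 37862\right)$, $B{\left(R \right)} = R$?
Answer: $\frac{541711}{1088228185490} \approx 4.9779 \cdot 10^{-7}$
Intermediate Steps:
$w = -131987709$ ($w = 6363 \left(-20743\right) = -131987709$)
$\frac{- \frac{19658}{8180} - \frac{8039}{B{\left(127 \right)}}}{w} = \frac{- \frac{19658}{8180} - \frac{8039}{127}}{-131987709} = \left(\left(-19658\right) \frac{1}{8180} - \frac{8039}{127}\right) \left(- \frac{1}{131987709}\right) = \left(- \frac{9829}{4090} - \frac{8039}{127}\right) \left(- \frac{1}{131987709}\right) = \left(- \frac{34127793}{519430}\right) \left(- \frac{1}{131987709}\right) = \frac{541711}{1088228185490}$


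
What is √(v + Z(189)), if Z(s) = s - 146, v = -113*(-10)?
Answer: √1173 ≈ 34.249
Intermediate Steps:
v = 1130
Z(s) = -146 + s
√(v + Z(189)) = √(1130 + (-146 + 189)) = √(1130 + 43) = √1173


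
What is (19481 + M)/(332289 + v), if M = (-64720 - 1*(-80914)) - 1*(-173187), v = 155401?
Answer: 104431/243845 ≈ 0.42827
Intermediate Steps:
M = 189381 (M = (-64720 + 80914) + 173187 = 16194 + 173187 = 189381)
(19481 + M)/(332289 + v) = (19481 + 189381)/(332289 + 155401) = 208862/487690 = 208862*(1/487690) = 104431/243845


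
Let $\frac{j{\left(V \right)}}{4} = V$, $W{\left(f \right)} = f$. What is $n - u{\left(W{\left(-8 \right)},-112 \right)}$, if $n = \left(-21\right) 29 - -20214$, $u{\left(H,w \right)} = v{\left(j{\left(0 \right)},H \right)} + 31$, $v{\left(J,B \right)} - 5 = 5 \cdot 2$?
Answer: $19559$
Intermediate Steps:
$j{\left(V \right)} = 4 V$
$v{\left(J,B \right)} = 15$ ($v{\left(J,B \right)} = 5 + 5 \cdot 2 = 5 + 10 = 15$)
$u{\left(H,w \right)} = 46$ ($u{\left(H,w \right)} = 15 + 31 = 46$)
$n = 19605$ ($n = -609 + 20214 = 19605$)
$n - u{\left(W{\left(-8 \right)},-112 \right)} = 19605 - 46 = 19559$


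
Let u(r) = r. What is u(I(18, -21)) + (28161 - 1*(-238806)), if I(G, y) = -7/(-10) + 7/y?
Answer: 8009021/30 ≈ 2.6697e+5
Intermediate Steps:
I(G, y) = 7/10 + 7/y (I(G, y) = -7*(-1/10) + 7/y = 7/10 + 7/y)
u(I(18, -21)) + (28161 - 1*(-238806)) = (7/10 + 7/(-21)) + (28161 - 1*(-238806)) = (7/10 + 7*(-1/21)) + (28161 + 238806) = (7/10 - 1/3) + 266967 = 11/30 + 266967 = 8009021/30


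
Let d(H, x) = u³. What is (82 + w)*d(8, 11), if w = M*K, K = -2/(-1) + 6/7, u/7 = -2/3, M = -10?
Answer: -146608/27 ≈ -5429.9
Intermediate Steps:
u = -14/3 (u = 7*(-2/3) = 7*(-2*⅓) = 7*(-⅔) = -14/3 ≈ -4.6667)
K = 20/7 (K = -2*(-1) + 6*(⅐) = 2 + 6/7 = 20/7 ≈ 2.8571)
d(H, x) = -2744/27 (d(H, x) = (-14/3)³ = -2744/27)
w = -200/7 (w = -10*20/7 = -200/7 ≈ -28.571)
(82 + w)*d(8, 11) = (82 - 200/7)*(-2744/27) = (374/7)*(-2744/27) = -146608/27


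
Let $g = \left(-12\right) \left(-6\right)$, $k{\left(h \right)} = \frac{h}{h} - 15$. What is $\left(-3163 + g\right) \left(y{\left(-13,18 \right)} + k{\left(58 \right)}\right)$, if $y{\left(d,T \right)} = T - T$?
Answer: $43274$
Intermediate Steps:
$k{\left(h \right)} = -14$ ($k{\left(h \right)} = 1 - 15 = -14$)
$y{\left(d,T \right)} = 0$
$g = 72$
$\left(-3163 + g\right) \left(y{\left(-13,18 \right)} + k{\left(58 \right)}\right) = \left(-3163 + 72\right) \left(0 - 14\right) = \left(-3091\right) \left(-14\right) = 43274$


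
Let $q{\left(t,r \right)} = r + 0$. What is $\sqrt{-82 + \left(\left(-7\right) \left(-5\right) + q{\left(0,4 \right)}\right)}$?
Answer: $i \sqrt{43} \approx 6.5574 i$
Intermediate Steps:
$q{\left(t,r \right)} = r$
$\sqrt{-82 + \left(\left(-7\right) \left(-5\right) + q{\left(0,4 \right)}\right)} = \sqrt{-82 + \left(\left(-7\right) \left(-5\right) + 4\right)} = \sqrt{-82 + \left(35 + 4\right)} = \sqrt{-82 + 39} = \sqrt{-43} = i \sqrt{43}$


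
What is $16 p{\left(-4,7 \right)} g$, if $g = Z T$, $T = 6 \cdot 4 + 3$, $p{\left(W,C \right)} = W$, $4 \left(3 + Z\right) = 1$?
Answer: $4752$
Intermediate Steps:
$Z = - \frac{11}{4}$ ($Z = -3 + \frac{1}{4} \cdot 1 = -3 + \frac{1}{4} = - \frac{11}{4} \approx -2.75$)
$T = 27$ ($T = 24 + 3 = 27$)
$g = - \frac{297}{4}$ ($g = \left(- \frac{11}{4}\right) 27 = - \frac{297}{4} \approx -74.25$)
$16 p{\left(-4,7 \right)} g = 16 \left(-4\right) \left(- \frac{297}{4}\right) = \left(-64\right) \left(- \frac{297}{4}\right) = 4752$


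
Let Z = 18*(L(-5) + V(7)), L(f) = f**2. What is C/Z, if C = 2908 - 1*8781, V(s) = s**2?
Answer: -5873/1332 ≈ -4.4092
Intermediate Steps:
Z = 1332 (Z = 18*((-5)**2 + 7**2) = 18*(25 + 49) = 18*74 = 1332)
C = -5873 (C = 2908 - 8781 = -5873)
C/Z = -5873/1332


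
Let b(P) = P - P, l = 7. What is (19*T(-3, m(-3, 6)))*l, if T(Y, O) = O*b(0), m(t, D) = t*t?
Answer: 0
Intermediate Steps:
m(t, D) = t²
b(P) = 0
T(Y, O) = 0 (T(Y, O) = O*0 = 0)
(19*T(-3, m(-3, 6)))*l = (19*0)*7 = 0*7 = 0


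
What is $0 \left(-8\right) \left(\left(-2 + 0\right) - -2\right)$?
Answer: $0$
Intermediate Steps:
$0 \left(-8\right) \left(\left(-2 + 0\right) - -2\right) = 0 \left(-2 + 2\right) = 0 \cdot 0 = 0$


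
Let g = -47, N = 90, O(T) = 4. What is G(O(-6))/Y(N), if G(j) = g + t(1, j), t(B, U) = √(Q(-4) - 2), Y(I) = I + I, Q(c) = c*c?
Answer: -47/180 + √14/180 ≈ -0.24032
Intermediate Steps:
Q(c) = c²
Y(I) = 2*I
t(B, U) = √14 (t(B, U) = √((-4)² - 2) = √(16 - 2) = √14)
G(j) = -47 + √14
G(O(-6))/Y(N) = (-47 + √14)/((2*90)) = (-47 + √14)/180 = (-47 + √14)*(1/180) = -47/180 + √14/180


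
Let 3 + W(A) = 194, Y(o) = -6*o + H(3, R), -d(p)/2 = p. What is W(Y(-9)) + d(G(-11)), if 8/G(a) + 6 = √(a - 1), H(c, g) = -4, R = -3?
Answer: 193 + 2*I*√3/3 ≈ 193.0 + 1.1547*I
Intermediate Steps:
G(a) = 8/(-6 + √(-1 + a)) (G(a) = 8/(-6 + √(a - 1)) = 8/(-6 + √(-1 + a)))
d(p) = -2*p
Y(o) = -4 - 6*o (Y(o) = -6*o - 4 = -4 - 6*o)
W(A) = 191 (W(A) = -3 + 194 = 191)
W(Y(-9)) + d(G(-11)) = 191 - 16/(-6 + √(-1 - 11)) = 191 - 16/(-6 + √(-12)) = 191 - 16/(-6 + 2*I*√3)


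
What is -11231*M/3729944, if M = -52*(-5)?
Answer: -730015/932486 ≈ -0.78287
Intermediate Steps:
M = 260
-11231*M/3729944 = -11231*260/3729944 = -2920060*1/3729944 = -730015/932486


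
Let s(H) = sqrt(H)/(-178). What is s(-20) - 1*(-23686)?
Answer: 23686 - I*sqrt(5)/89 ≈ 23686.0 - 0.025124*I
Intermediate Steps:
s(H) = -sqrt(H)/178
s(-20) - 1*(-23686) = -I*sqrt(5)/89 - 1*(-23686) = -I*sqrt(5)/89 + 23686 = 23686 - I*sqrt(5)/89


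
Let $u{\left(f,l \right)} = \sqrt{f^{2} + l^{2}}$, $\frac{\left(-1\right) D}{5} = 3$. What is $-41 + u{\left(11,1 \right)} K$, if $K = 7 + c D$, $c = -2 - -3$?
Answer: $-41 - 8 \sqrt{122} \approx -129.36$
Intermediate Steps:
$D = -15$ ($D = \left(-5\right) 3 = -15$)
$c = 1$ ($c = -2 + 3 = 1$)
$K = -8$ ($K = 7 + 1 \left(-15\right) = 7 - 15 = -8$)
$-41 + u{\left(11,1 \right)} K = -41 + \sqrt{11^{2} + 1^{2}} \left(-8\right) = -41 + \sqrt{121 + 1} \left(-8\right) = -41 + \sqrt{122} \left(-8\right) = -41 - 8 \sqrt{122}$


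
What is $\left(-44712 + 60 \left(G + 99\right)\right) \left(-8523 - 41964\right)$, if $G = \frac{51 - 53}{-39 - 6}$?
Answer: $1957347332$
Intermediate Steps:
$G = \frac{2}{45}$ ($G = - \frac{2}{-45} = \left(-2\right) \left(- \frac{1}{45}\right) = \frac{2}{45} \approx 0.044444$)
$\left(-44712 + 60 \left(G + 99\right)\right) \left(-8523 - 41964\right) = \left(-44712 + 60 \left(\frac{2}{45} + 99\right)\right) \left(-8523 - 41964\right) = \left(-44712 + 60 \cdot \frac{4457}{45}\right) \left(-50487\right) = \left(-44712 + \frac{17828}{3}\right) \left(-50487\right) = \left(- \frac{116308}{3}\right) \left(-50487\right) = 1957347332$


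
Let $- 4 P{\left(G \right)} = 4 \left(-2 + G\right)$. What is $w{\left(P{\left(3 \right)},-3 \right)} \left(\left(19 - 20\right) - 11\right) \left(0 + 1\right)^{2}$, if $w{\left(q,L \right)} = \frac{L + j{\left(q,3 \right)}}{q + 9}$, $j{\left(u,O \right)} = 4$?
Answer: $- \frac{3}{2} \approx -1.5$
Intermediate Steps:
$P{\left(G \right)} = 2 - G$ ($P{\left(G \right)} = - \frac{4 \left(-2 + G\right)}{4} = - \frac{-8 + 4 G}{4} = 2 - G$)
$w{\left(q,L \right)} = \frac{4 + L}{9 + q}$ ($w{\left(q,L \right)} = \frac{L + 4}{q + 9} = \frac{4 + L}{9 + q}$)
$w{\left(P{\left(3 \right)},-3 \right)} \left(\left(19 - 20\right) - 11\right) \left(0 + 1\right)^{2} = \frac{4 - 3}{9 + \left(2 - 3\right)} \left(\left(19 - 20\right) - 11\right) \left(0 + 1\right)^{2} = \frac{1}{9 + \left(2 - 3\right)} 1 \left(-1 - 11\right) 1^{2} = \frac{1}{9 - 1} \cdot 1 \left(-12\right) 1 = \frac{1}{8} \cdot 1 \left(-12\right) 1 = \frac{1}{8} \left(-12\right) 1 = \left(- \frac{3}{2}\right) 1 = - \frac{3}{2}$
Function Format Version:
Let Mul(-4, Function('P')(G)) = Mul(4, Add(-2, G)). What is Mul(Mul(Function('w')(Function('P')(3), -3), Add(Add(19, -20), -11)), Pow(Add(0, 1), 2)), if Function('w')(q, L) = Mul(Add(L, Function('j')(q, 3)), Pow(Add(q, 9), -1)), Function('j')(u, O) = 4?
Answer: Rational(-3, 2) ≈ -1.5000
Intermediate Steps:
Function('P')(G) = Add(2, Mul(-1, G)) (Function('P')(G) = Mul(Rational(-1, 4), Mul(4, Add(-2, G))) = Mul(Rational(-1, 4), Add(-8, Mul(4, G))) = Add(2, Mul(-1, G)))
Function('w')(q, L) = Mul(Pow(Add(9, q), -1), Add(4, L)) (Function('w')(q, L) = Mul(Add(L, 4), Pow(Add(q, 9), -1)) = Mul(Add(4, L), Pow(Add(9, q), -1)) = Mul(Pow(Add(9, q), -1), Add(4, L)))
Mul(Mul(Function('w')(Function('P')(3), -3), Add(Add(19, -20), -11)), Pow(Add(0, 1), 2)) = Mul(Mul(Mul(Pow(Add(9, Add(2, Mul(-1, 3))), -1), Add(4, -3)), Add(Add(19, -20), -11)), Pow(Add(0, 1), 2)) = Mul(Mul(Mul(Pow(Add(9, Add(2, -3)), -1), 1), Add(-1, -11)), Pow(1, 2)) = Mul(Mul(Mul(Pow(Add(9, -1), -1), 1), -12), 1) = Mul(Mul(Mul(Pow(8, -1), 1), -12), 1) = Mul(Mul(Mul(Rational(1, 8), 1), -12), 1) = Mul(Mul(Rational(1, 8), -12), 1) = Mul(Rational(-3, 2), 1) = Rational(-3, 2)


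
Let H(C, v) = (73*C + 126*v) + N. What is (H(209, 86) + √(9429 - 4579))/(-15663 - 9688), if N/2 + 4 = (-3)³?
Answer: -26031/25351 - 5*√194/25351 ≈ -1.0296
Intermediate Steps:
N = -62 (N = -8 + 2*(-3)³ = -8 + 2*(-27) = -8 - 54 = -62)
H(C, v) = -62 + 73*C + 126*v (H(C, v) = (73*C + 126*v) - 62 = -62 + 73*C + 126*v)
(H(209, 86) + √(9429 - 4579))/(-15663 - 9688) = ((-62 + 73*209 + 126*86) + √(9429 - 4579))/(-15663 - 9688) = ((-62 + 15257 + 10836) + √4850)/(-25351) = (26031 + 5*√194)*(-1/25351) = -26031/25351 - 5*√194/25351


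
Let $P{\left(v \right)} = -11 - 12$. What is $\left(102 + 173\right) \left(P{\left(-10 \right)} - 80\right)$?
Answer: $-28325$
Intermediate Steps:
$P{\left(v \right)} = -23$ ($P{\left(v \right)} = -11 - 12 = -23$)
$\left(102 + 173\right) \left(P{\left(-10 \right)} - 80\right) = \left(102 + 173\right) \left(-23 - 80\right) = 275 \left(-103\right) = -28325$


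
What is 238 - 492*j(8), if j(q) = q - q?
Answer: 238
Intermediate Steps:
j(q) = 0
238 - 492*j(8) = 238 - 492*0 = 238 + 0 = 238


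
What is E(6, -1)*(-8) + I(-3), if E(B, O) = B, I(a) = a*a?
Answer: -39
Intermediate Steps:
I(a) = a²
E(6, -1)*(-8) + I(-3) = 6*(-8) + (-3)² = -48 + 9 = -39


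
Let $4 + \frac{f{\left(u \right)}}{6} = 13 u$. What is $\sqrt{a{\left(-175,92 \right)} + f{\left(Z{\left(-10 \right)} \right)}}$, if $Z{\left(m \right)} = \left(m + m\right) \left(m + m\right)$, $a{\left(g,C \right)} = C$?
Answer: $2 \sqrt{7817} \approx 176.83$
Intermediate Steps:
$Z{\left(m \right)} = 4 m^{2}$ ($Z{\left(m \right)} = 2 m 2 m = 4 m^{2}$)
$f{\left(u \right)} = -24 + 78 u$ ($f{\left(u \right)} = -24 + 6 \cdot 13 u = -24 + 78 u$)
$\sqrt{a{\left(-175,92 \right)} + f{\left(Z{\left(-10 \right)} \right)}} = \sqrt{92 - \left(24 - 78 \cdot 4 \left(-10\right)^{2}\right)} = \sqrt{92 - \left(24 - 78 \cdot 4 \cdot 100\right)} = \sqrt{92 + \left(-24 + 78 \cdot 400\right)} = \sqrt{92 + \left(-24 + 31200\right)} = \sqrt{92 + 31176} = \sqrt{31268} = 2 \sqrt{7817}$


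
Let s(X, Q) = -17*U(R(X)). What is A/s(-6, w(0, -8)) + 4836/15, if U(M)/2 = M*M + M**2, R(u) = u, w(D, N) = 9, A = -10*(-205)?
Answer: 1967963/6120 ≈ 321.56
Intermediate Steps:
A = 2050
U(M) = 4*M**2 (U(M) = 2*(M*M + M**2) = 2*(M**2 + M**2) = 2*(2*M**2) = 4*M**2)
s(X, Q) = -68*X**2
A/s(-6, w(0, -8)) + 4836/15 = 2050/((-68*(-6)**2)) + 4836/15 = 2050/((-68*36)) + 4836*(1/15) = 2050/(-2448) + 1612/5 = 2050*(-1/2448) + 1612/5 = -1025/1224 + 1612/5 = 1967963/6120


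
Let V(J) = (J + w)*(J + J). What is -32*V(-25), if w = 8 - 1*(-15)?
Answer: -3200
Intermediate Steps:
w = 23 (w = 8 + 15 = 23)
V(J) = 2*J*(23 + J) (V(J) = (J + 23)*(J + J) = (23 + J)*(2*J) = 2*J*(23 + J))
-32*V(-25) = -64*(-25)*(23 - 25) = -64*(-25)*(-2) = -32*100 = -3200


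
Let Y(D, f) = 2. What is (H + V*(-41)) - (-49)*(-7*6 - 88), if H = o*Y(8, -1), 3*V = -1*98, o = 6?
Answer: -15056/3 ≈ -5018.7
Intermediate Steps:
V = -98/3 (V = (-1*98)/3 = (⅓)*(-98) = -98/3 ≈ -32.667)
H = 12 (H = 6*2 = 12)
(H + V*(-41)) - (-49)*(-7*6 - 88) = (12 - 98/3*(-41)) - (-49)*(-7*6 - 88) = (12 + 4018/3) - (-49)*(-42 - 88) = 4054/3 - (-49)*(-130) = 4054/3 - 1*6370 = 4054/3 - 6370 = -15056/3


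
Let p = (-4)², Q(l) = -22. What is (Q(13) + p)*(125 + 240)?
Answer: -2190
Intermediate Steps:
p = 16
(Q(13) + p)*(125 + 240) = (-22 + 16)*(125 + 240) = -6*365 = -2190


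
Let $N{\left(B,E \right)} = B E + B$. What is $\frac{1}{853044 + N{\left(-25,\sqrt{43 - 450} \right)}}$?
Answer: $\frac{853019}{727641668736} + \frac{25 i \sqrt{407}}{727641668736} \approx 1.1723 \cdot 10^{-6} + 6.9314 \cdot 10^{-10} i$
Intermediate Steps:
$N{\left(B,E \right)} = B + B E$
$\frac{1}{853044 + N{\left(-25,\sqrt{43 - 450} \right)}} = \frac{1}{853044 - 25 \left(1 + \sqrt{43 - 450}\right)} = \frac{1}{853044 - 25 \left(1 + \sqrt{-407}\right)} = \frac{1}{853044 - 25 \left(1 + i \sqrt{407}\right)} = \frac{1}{853044 - \left(25 + 25 i \sqrt{407}\right)} = \frac{1}{853019 - 25 i \sqrt{407}}$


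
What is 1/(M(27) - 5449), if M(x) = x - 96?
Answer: -1/5518 ≈ -0.00018123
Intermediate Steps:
M(x) = -96 + x
1/(M(27) - 5449) = 1/((-96 + 27) - 5449) = 1/(-69 - 5449) = 1/(-5518) = -1/5518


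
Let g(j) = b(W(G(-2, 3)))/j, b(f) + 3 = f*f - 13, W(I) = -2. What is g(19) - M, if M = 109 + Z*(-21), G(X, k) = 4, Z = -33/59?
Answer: -136064/1121 ≈ -121.38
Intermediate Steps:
Z = -33/59 (Z = -33*1/59 = -33/59 ≈ -0.55932)
b(f) = -16 + f**2 (b(f) = -3 + (f*f - 13) = -3 + (f**2 - 13) = -3 + (-13 + f**2) = -16 + f**2)
g(j) = -12/j (g(j) = (-16 + (-2)**2)/j = (-16 + 4)/j = -12/j)
M = 7124/59 (M = 109 - 33/59*(-21) = 109 + 693/59 = 7124/59 ≈ 120.75)
g(19) - M = -12/19 - 1*7124/59 = -12*1/19 - 7124/59 = -12/19 - 7124/59 = -136064/1121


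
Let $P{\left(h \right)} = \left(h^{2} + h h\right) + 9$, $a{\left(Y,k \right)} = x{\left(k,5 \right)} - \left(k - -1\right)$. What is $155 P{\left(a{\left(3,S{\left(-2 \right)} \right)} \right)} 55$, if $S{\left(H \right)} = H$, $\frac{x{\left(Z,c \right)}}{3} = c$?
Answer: $4441525$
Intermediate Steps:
$x{\left(Z,c \right)} = 3 c$
$a{\left(Y,k \right)} = 14 - k$ ($a{\left(Y,k \right)} = 3 \cdot 5 - \left(k - -1\right) = 15 - \left(k + 1\right) = 15 - \left(1 + k\right) = 14 - k$)
$P{\left(h \right)} = 9 + 2 h^{2}$ ($P{\left(h \right)} = \left(h^{2} + h^{2}\right) + 9 = 2 h^{2} + 9 = 9 + 2 h^{2}$)
$155 P{\left(a{\left(3,S{\left(-2 \right)} \right)} \right)} 55 = 155 \left(9 + 2 \left(14 - -2\right)^{2}\right) 55 = 155 \left(9 + 2 \left(14 + 2\right)^{2}\right) 55 = 155 \left(9 + 2 \cdot 16^{2}\right) 55 = 155 \left(9 + 2 \cdot 256\right) 55 = 155 \left(9 + 512\right) 55 = 155 \cdot 521 \cdot 55 = 80755 \cdot 55 = 4441525$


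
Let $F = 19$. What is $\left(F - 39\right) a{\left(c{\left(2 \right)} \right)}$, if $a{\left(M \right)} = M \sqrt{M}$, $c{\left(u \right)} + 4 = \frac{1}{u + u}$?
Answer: $\frac{75 i \sqrt{15}}{2} \approx 145.24 i$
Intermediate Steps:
$c{\left(u \right)} = -4 + \frac{1}{2 u}$ ($c{\left(u \right)} = -4 + \frac{1}{u + u} = -4 + \frac{1}{2 u}$)
$a{\left(M \right)} = M^{\frac{3}{2}}$
$\left(F - 39\right) a{\left(c{\left(2 \right)} \right)} = \left(19 - 39\right) \left(-4 + \frac{1}{2 \cdot 2}\right)^{\frac{3}{2}} = - 20 \left(-4 + \frac{1}{2} \cdot \frac{1}{2}\right)^{\frac{3}{2}} = - 20 \left(-4 + \frac{1}{4}\right)^{\frac{3}{2}} = - 20 \left(- \frac{15}{4}\right)^{\frac{3}{2}} = - 20 \left(- \frac{15 i \sqrt{15}}{8}\right) = \frac{75 i \sqrt{15}}{2}$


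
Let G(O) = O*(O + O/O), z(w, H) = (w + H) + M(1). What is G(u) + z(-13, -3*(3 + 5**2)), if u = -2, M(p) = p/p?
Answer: -94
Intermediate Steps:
M(p) = 1
z(w, H) = 1 + H + w (z(w, H) = (w + H) + 1 = (H + w) + 1 = 1 + H + w)
G(O) = O*(1 + O) (G(O) = O*(O + 1) = O*(1 + O))
G(u) + z(-13, -3*(3 + 5**2)) = -2*(1 - 2) + (1 - 3*(3 + 5**2) - 13) = -2*(-1) + (1 - 3*(3 + 25) - 13) = 2 + (1 - 3*28 - 13) = 2 + (1 - 84 - 13) = 2 - 96 = -94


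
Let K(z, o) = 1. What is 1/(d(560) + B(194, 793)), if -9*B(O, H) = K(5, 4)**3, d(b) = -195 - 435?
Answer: -9/5671 ≈ -0.0015870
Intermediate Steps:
d(b) = -630
B(O, H) = -1/9 (B(O, H) = -1/9*1**3 = -1/9*1 = -1/9)
1/(d(560) + B(194, 793)) = 1/(-630 - 1/9) = 1/(-5671/9) = -9/5671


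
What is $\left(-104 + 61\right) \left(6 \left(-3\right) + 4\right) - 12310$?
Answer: $-11708$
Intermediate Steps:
$\left(-104 + 61\right) \left(6 \left(-3\right) + 4\right) - 12310 = - 43 \left(-18 + 4\right) - 12310 = \left(-43\right) \left(-14\right) - 12310 = 602 - 12310 = -11708$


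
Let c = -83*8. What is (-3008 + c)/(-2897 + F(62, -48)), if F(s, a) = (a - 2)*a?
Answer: 3672/497 ≈ 7.3883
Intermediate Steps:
c = -664
F(s, a) = a*(-2 + a) (F(s, a) = (-2 + a)*a = a*(-2 + a))
(-3008 + c)/(-2897 + F(62, -48)) = (-3008 - 664)/(-2897 - 48*(-2 - 48)) = -3672/(-2897 - 48*(-50)) = -3672/(-2897 + 2400) = -3672/(-497) = -3672*(-1/497) = 3672/497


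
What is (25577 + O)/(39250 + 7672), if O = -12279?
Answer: 6649/23461 ≈ 0.28341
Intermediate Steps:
(25577 + O)/(39250 + 7672) = (25577 - 12279)/(39250 + 7672) = 13298/46922 = 13298*(1/46922) = 6649/23461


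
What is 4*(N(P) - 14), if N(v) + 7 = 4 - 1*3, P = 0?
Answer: -80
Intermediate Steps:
N(v) = -6 (N(v) = -7 + (4 - 1*3) = -7 + (4 - 3) = -7 + 1 = -6)
4*(N(P) - 14) = 4*(-6 - 14) = 4*(-20) = -80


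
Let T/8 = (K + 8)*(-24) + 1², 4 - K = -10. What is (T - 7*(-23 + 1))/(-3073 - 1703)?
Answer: 677/796 ≈ 0.85050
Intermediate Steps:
K = 14 (K = 4 - 1*(-10) = 4 + 10 = 14)
T = -4216 (T = 8*((14 + 8)*(-24) + 1²) = 8*(22*(-24) + 1) = 8*(-528 + 1) = 8*(-527) = -4216)
(T - 7*(-23 + 1))/(-3073 - 1703) = (-4216 - 7*(-23 + 1))/(-3073 - 1703) = (-4216 - 7*(-22))/(-4776) = (-4216 + 154)*(-1/4776) = -4062*(-1/4776) = 677/796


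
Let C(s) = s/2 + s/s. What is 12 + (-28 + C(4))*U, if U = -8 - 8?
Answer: 412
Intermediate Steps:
C(s) = 1 + s/2 (C(s) = s*(½) + 1 = s/2 + 1 = 1 + s/2)
U = -16
12 + (-28 + C(4))*U = 12 + (-28 + (1 + (½)*4))*(-16) = 12 + (-28 + (1 + 2))*(-16) = 12 + (-28 + 3)*(-16) = 12 - 25*(-16) = 12 + 400 = 412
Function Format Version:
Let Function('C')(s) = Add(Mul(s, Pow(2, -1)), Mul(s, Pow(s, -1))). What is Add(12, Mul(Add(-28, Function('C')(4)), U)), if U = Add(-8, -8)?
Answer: 412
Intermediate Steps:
Function('C')(s) = Add(1, Mul(Rational(1, 2), s)) (Function('C')(s) = Add(Mul(s, Rational(1, 2)), 1) = Add(Mul(Rational(1, 2), s), 1) = Add(1, Mul(Rational(1, 2), s)))
U = -16
Add(12, Mul(Add(-28, Function('C')(4)), U)) = Add(12, Mul(Add(-28, Add(1, Mul(Rational(1, 2), 4))), -16)) = Add(12, Mul(Add(-28, Add(1, 2)), -16)) = Add(12, Mul(Add(-28, 3), -16)) = Add(12, Mul(-25, -16)) = Add(12, 400) = 412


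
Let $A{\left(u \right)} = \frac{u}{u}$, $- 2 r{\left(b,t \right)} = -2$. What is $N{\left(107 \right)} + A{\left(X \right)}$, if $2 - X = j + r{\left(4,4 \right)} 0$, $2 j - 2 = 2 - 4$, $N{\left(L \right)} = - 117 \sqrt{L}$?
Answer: $1 - 117 \sqrt{107} \approx -1209.3$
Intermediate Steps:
$r{\left(b,t \right)} = 1$ ($r{\left(b,t \right)} = \left(- \frac{1}{2}\right) \left(-2\right) = 1$)
$j = 0$ ($j = 1 + \frac{2 - 4}{2} = 1 + \frac{1}{2} \left(-2\right) = 1 - 1 = 0$)
$X = 2$ ($X = 2 - \left(0 + 1 \cdot 0\right) = 2 - \left(0 + 0\right) = 2 - 0 = 2 + 0 = 2$)
$A{\left(u \right)} = 1$
$N{\left(107 \right)} + A{\left(X \right)} = - 117 \sqrt{107} + 1 = 1 - 117 \sqrt{107}$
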